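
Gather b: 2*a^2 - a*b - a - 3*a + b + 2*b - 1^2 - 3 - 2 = 2*a^2 - 4*a + b*(3 - a) - 6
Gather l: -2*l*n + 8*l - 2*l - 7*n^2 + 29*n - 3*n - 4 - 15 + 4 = l*(6 - 2*n) - 7*n^2 + 26*n - 15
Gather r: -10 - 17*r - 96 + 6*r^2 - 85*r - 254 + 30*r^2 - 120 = 36*r^2 - 102*r - 480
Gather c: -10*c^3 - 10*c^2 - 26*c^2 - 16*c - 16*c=-10*c^3 - 36*c^2 - 32*c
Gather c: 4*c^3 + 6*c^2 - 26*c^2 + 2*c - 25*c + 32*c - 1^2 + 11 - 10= 4*c^3 - 20*c^2 + 9*c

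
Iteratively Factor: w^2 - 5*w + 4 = (w - 4)*(w - 1)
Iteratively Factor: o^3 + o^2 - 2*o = (o + 2)*(o^2 - o) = (o - 1)*(o + 2)*(o)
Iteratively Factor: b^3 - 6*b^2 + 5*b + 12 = (b - 3)*(b^2 - 3*b - 4) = (b - 4)*(b - 3)*(b + 1)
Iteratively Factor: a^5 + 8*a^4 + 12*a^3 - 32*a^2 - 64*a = (a)*(a^4 + 8*a^3 + 12*a^2 - 32*a - 64) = a*(a + 4)*(a^3 + 4*a^2 - 4*a - 16) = a*(a + 4)^2*(a^2 - 4) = a*(a + 2)*(a + 4)^2*(a - 2)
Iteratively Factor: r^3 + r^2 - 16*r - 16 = (r + 4)*(r^2 - 3*r - 4) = (r - 4)*(r + 4)*(r + 1)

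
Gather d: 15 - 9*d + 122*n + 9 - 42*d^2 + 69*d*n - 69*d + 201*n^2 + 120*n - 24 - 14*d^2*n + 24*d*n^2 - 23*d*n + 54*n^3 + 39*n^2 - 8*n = d^2*(-14*n - 42) + d*(24*n^2 + 46*n - 78) + 54*n^3 + 240*n^2 + 234*n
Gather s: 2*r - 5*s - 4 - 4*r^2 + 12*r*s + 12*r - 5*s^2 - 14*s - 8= -4*r^2 + 14*r - 5*s^2 + s*(12*r - 19) - 12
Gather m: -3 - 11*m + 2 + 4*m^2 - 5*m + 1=4*m^2 - 16*m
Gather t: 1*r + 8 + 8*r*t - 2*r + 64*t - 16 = -r + t*(8*r + 64) - 8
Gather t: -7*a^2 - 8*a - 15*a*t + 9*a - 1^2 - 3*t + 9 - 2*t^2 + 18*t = -7*a^2 + a - 2*t^2 + t*(15 - 15*a) + 8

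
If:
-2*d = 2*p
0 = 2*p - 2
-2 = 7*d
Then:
No Solution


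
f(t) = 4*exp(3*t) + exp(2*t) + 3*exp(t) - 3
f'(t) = 12*exp(3*t) + 2*exp(2*t) + 3*exp(t)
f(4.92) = 10305178.30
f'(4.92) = 30895952.16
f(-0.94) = -1.44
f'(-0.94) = 2.19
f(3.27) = 73628.17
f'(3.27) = 220043.35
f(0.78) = 49.83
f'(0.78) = 140.64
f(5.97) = 240189221.88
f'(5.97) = 720412048.92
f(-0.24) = 1.93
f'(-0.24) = 9.44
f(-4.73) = -2.97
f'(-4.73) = 0.03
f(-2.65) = -2.78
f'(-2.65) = 0.23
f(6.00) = 262803838.63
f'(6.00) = 788246349.52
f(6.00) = 262803838.63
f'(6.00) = 788246349.52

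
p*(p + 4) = p^2 + 4*p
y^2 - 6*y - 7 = (y - 7)*(y + 1)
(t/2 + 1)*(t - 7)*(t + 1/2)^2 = t^4/2 - 2*t^3 - 75*t^2/8 - 61*t/8 - 7/4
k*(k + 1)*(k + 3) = k^3 + 4*k^2 + 3*k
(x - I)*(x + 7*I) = x^2 + 6*I*x + 7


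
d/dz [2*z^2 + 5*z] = 4*z + 5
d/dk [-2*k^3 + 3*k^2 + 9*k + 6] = -6*k^2 + 6*k + 9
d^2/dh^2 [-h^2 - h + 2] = -2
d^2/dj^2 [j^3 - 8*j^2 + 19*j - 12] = 6*j - 16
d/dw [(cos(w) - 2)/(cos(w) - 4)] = 2*sin(w)/(cos(w) - 4)^2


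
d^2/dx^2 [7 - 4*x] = 0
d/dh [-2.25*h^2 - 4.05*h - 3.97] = -4.5*h - 4.05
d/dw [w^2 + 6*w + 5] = 2*w + 6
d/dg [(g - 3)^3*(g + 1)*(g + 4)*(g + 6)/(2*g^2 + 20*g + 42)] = (2*g^7 + 28*g^6 + 65*g^5 - 471*g^4 - 1716*g^3 + 1782*g^2 + 9153*g + 405)/(g^4 + 20*g^3 + 142*g^2 + 420*g + 441)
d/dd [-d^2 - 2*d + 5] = -2*d - 2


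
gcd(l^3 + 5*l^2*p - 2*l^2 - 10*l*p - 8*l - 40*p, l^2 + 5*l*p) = l + 5*p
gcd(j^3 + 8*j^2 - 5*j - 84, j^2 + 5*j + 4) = j + 4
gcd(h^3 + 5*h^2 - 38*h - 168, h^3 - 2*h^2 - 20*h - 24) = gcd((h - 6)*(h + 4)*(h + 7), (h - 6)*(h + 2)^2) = h - 6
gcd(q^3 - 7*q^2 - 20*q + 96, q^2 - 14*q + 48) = q - 8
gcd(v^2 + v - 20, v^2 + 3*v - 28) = v - 4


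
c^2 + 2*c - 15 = (c - 3)*(c + 5)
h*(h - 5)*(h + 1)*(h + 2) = h^4 - 2*h^3 - 13*h^2 - 10*h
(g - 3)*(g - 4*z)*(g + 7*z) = g^3 + 3*g^2*z - 3*g^2 - 28*g*z^2 - 9*g*z + 84*z^2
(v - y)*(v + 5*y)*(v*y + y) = v^3*y + 4*v^2*y^2 + v^2*y - 5*v*y^3 + 4*v*y^2 - 5*y^3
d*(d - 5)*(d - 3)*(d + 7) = d^4 - d^3 - 41*d^2 + 105*d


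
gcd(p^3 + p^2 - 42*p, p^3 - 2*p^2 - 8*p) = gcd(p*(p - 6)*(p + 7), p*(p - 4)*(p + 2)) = p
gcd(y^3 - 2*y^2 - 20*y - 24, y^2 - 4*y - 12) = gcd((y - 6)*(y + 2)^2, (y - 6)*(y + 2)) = y^2 - 4*y - 12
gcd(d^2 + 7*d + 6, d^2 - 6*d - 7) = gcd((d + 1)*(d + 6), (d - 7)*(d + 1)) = d + 1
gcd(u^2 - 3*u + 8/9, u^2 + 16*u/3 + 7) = 1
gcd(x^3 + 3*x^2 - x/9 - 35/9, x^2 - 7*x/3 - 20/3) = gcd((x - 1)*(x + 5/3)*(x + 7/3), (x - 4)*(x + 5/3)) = x + 5/3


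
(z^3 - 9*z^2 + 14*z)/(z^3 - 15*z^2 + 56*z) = (z - 2)/(z - 8)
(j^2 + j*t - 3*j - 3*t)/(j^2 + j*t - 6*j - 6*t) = (j - 3)/(j - 6)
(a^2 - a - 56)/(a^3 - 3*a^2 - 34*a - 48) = (a + 7)/(a^2 + 5*a + 6)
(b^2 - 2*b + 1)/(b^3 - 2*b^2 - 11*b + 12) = (b - 1)/(b^2 - b - 12)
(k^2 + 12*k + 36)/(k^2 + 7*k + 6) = (k + 6)/(k + 1)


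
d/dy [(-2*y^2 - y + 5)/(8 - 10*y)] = (10*y^2 - 16*y + 21)/(2*(25*y^2 - 40*y + 16))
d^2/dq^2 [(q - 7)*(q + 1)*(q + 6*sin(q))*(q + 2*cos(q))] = -6*q^3*sin(q) - 2*q^3*cos(q) + 24*q^2*sin(q) - 24*q^2*sin(2*q) + 48*q^2*cos(q) + 12*q^2 + 126*q*sin(q) + 144*q*sin(2*q) - 118*q*cos(q) + 48*q*cos(2*q) - 36*q - 44*sin(q) + 180*sin(2*q) - 108*cos(q) - 144*cos(2*q) - 14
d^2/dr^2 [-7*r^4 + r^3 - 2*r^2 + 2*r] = -84*r^2 + 6*r - 4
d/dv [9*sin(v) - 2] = 9*cos(v)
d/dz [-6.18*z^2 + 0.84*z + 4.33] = 0.84 - 12.36*z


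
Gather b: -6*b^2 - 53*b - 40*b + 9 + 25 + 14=-6*b^2 - 93*b + 48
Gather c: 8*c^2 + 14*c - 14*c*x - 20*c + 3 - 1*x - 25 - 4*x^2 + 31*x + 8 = 8*c^2 + c*(-14*x - 6) - 4*x^2 + 30*x - 14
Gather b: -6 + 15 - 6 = 3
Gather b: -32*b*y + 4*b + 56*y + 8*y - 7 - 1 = b*(4 - 32*y) + 64*y - 8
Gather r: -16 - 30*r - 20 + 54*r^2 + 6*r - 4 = 54*r^2 - 24*r - 40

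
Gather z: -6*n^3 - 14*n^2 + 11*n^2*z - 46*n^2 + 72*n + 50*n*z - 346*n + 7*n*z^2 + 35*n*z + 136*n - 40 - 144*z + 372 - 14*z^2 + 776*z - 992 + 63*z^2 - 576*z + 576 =-6*n^3 - 60*n^2 - 138*n + z^2*(7*n + 49) + z*(11*n^2 + 85*n + 56) - 84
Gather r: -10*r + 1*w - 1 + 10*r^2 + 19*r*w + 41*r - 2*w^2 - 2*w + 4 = 10*r^2 + r*(19*w + 31) - 2*w^2 - w + 3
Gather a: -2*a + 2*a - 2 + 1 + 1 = 0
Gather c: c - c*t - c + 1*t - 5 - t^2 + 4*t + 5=-c*t - t^2 + 5*t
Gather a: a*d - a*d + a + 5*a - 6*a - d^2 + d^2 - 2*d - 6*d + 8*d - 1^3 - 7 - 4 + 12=0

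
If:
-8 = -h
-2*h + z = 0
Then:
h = 8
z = 16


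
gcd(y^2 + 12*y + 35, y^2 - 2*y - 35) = y + 5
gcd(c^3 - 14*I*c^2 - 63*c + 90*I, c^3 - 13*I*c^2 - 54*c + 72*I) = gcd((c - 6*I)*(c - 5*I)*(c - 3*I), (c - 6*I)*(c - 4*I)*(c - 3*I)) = c^2 - 9*I*c - 18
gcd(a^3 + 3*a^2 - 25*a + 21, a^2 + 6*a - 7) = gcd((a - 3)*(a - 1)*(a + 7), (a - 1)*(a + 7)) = a^2 + 6*a - 7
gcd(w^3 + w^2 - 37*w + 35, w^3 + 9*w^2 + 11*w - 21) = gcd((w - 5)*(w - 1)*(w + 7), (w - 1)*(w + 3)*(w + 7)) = w^2 + 6*w - 7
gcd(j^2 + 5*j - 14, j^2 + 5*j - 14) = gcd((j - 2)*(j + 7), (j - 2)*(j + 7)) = j^2 + 5*j - 14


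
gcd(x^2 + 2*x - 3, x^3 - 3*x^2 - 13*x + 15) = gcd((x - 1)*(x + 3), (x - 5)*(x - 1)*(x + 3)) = x^2 + 2*x - 3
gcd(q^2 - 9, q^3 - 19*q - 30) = q + 3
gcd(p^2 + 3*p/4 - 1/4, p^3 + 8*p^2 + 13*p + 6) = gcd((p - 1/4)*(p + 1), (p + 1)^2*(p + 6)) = p + 1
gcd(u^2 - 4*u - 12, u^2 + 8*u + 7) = 1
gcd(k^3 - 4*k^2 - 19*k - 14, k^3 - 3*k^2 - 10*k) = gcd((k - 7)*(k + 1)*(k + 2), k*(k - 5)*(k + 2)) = k + 2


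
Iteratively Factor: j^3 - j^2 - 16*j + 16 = (j + 4)*(j^2 - 5*j + 4) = (j - 1)*(j + 4)*(j - 4)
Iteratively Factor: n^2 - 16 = (n - 4)*(n + 4)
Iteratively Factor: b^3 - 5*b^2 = (b - 5)*(b^2) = b*(b - 5)*(b)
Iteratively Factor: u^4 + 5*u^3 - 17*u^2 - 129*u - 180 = (u + 3)*(u^3 + 2*u^2 - 23*u - 60) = (u - 5)*(u + 3)*(u^2 + 7*u + 12) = (u - 5)*(u + 3)^2*(u + 4)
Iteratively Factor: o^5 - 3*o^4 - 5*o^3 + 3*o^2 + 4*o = (o)*(o^4 - 3*o^3 - 5*o^2 + 3*o + 4) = o*(o + 1)*(o^3 - 4*o^2 - o + 4) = o*(o - 1)*(o + 1)*(o^2 - 3*o - 4) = o*(o - 1)*(o + 1)^2*(o - 4)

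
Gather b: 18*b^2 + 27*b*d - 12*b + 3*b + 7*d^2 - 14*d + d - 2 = 18*b^2 + b*(27*d - 9) + 7*d^2 - 13*d - 2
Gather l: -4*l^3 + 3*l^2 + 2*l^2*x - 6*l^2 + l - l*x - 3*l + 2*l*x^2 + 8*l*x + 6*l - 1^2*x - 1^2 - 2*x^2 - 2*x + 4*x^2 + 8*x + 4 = -4*l^3 + l^2*(2*x - 3) + l*(2*x^2 + 7*x + 4) + 2*x^2 + 5*x + 3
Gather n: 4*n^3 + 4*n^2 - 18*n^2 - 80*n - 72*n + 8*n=4*n^3 - 14*n^2 - 144*n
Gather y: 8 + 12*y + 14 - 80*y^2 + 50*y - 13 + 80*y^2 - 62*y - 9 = 0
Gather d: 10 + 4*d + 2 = 4*d + 12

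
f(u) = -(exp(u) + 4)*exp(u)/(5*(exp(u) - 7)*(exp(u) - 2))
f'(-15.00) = 0.00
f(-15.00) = 0.00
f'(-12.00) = 0.00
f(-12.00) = 0.00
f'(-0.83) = -0.05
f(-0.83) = -0.04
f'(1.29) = 0.33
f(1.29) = 1.01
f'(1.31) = 0.44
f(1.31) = 1.02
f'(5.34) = 0.01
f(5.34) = -0.21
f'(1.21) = -0.10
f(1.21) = 1.00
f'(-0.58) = -0.09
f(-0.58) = -0.06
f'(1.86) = 59.42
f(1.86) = 5.25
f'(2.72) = 0.66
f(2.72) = -0.54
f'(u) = -(exp(u) + 4)*exp(u)/(5*(exp(u) - 7)*(exp(u) - 2)) - exp(2*u)/(5*(exp(u) - 7)*(exp(u) - 2)) + (exp(u) + 4)*exp(2*u)/(5*(exp(u) - 7)*(exp(u) - 2)^2) + (exp(u) + 4)*exp(2*u)/(5*(exp(u) - 7)^2*(exp(u) - 2)) = (13*exp(2*u) - 28*exp(u) - 56)*exp(u)/(5*(exp(4*u) - 18*exp(3*u) + 109*exp(2*u) - 252*exp(u) + 196))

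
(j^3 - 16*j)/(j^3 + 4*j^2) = (j - 4)/j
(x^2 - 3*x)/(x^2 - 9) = x/(x + 3)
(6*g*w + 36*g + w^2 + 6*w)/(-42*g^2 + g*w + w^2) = (6*g*w + 36*g + w^2 + 6*w)/(-42*g^2 + g*w + w^2)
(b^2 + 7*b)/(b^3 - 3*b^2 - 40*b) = (b + 7)/(b^2 - 3*b - 40)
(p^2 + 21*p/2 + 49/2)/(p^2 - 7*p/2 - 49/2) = (p + 7)/(p - 7)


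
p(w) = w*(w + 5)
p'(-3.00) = -1.00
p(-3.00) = -6.00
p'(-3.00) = -1.00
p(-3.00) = -6.00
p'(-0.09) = 4.82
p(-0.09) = -0.44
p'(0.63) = 6.26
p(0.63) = 3.55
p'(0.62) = 6.24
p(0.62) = 3.48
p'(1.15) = 7.30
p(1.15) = 7.07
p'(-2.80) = -0.60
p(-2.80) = -6.16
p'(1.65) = 8.30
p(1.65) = 10.97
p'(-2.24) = 0.52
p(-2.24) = -6.18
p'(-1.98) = 1.04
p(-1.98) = -5.98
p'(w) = 2*w + 5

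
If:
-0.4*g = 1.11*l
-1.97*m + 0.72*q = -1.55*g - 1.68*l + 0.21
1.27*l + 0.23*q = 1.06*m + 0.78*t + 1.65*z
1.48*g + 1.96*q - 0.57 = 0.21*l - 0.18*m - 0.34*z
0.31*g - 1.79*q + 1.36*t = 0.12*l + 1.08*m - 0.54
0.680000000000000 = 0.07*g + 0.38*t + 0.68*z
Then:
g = -1.89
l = 0.68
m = -0.34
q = 1.84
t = 2.24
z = -0.06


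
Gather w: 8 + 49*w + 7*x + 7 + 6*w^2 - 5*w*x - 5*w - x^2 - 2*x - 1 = 6*w^2 + w*(44 - 5*x) - x^2 + 5*x + 14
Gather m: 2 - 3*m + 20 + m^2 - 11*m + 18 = m^2 - 14*m + 40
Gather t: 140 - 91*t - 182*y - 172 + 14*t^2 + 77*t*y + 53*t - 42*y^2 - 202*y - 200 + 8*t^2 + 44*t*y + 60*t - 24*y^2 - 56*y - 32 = 22*t^2 + t*(121*y + 22) - 66*y^2 - 440*y - 264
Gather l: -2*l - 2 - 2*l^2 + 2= -2*l^2 - 2*l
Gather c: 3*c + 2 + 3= 3*c + 5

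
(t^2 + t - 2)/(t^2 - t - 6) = (t - 1)/(t - 3)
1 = 1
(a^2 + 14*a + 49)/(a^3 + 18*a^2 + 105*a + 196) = 1/(a + 4)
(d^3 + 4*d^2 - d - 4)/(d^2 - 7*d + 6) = (d^2 + 5*d + 4)/(d - 6)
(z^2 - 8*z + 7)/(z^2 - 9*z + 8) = (z - 7)/(z - 8)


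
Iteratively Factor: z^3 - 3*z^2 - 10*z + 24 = (z + 3)*(z^2 - 6*z + 8) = (z - 2)*(z + 3)*(z - 4)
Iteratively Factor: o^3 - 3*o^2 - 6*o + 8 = (o - 4)*(o^2 + o - 2) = (o - 4)*(o - 1)*(o + 2)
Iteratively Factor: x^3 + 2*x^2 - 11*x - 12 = (x + 4)*(x^2 - 2*x - 3) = (x + 1)*(x + 4)*(x - 3)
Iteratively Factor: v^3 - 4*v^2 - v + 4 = (v + 1)*(v^2 - 5*v + 4) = (v - 1)*(v + 1)*(v - 4)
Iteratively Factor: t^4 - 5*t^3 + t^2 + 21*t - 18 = (t + 2)*(t^3 - 7*t^2 + 15*t - 9) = (t - 1)*(t + 2)*(t^2 - 6*t + 9) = (t - 3)*(t - 1)*(t + 2)*(t - 3)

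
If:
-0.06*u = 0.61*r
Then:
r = -0.0983606557377049*u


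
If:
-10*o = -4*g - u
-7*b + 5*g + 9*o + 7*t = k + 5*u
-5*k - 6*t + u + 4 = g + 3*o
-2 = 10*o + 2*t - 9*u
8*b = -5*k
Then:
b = 2710*u/243 - 365/243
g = 50/243 - 3269*u/486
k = 584/243 - 4336*u/243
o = 20/243 - 1259*u/486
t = 4241*u/243 - 343/243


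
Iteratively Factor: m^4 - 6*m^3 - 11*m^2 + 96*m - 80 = (m - 1)*(m^3 - 5*m^2 - 16*m + 80) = (m - 1)*(m + 4)*(m^2 - 9*m + 20) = (m - 5)*(m - 1)*(m + 4)*(m - 4)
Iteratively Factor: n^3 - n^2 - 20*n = (n)*(n^2 - n - 20) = n*(n - 5)*(n + 4)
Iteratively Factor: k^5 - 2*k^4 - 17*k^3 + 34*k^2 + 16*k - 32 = (k - 2)*(k^4 - 17*k^2 + 16) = (k - 4)*(k - 2)*(k^3 + 4*k^2 - k - 4) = (k - 4)*(k - 2)*(k - 1)*(k^2 + 5*k + 4) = (k - 4)*(k - 2)*(k - 1)*(k + 4)*(k + 1)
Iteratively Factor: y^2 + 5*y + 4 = (y + 4)*(y + 1)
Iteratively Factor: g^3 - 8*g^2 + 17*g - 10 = (g - 1)*(g^2 - 7*g + 10) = (g - 2)*(g - 1)*(g - 5)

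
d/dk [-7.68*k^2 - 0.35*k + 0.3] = -15.36*k - 0.35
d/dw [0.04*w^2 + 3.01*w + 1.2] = 0.08*w + 3.01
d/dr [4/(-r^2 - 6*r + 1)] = 8*(r + 3)/(r^2 + 6*r - 1)^2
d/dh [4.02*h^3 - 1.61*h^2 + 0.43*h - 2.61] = 12.06*h^2 - 3.22*h + 0.43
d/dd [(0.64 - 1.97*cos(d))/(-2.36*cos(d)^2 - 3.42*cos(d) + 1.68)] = (4.6492*cos(d)^2 - 3.0208*cos(d) + 1.1208)*sin(d)/(5.5696*cos(d)^4 + 16.1424*cos(d)^3 + 3.7668*cos(d)^2 - 11.4912*cos(d) + 2.8224)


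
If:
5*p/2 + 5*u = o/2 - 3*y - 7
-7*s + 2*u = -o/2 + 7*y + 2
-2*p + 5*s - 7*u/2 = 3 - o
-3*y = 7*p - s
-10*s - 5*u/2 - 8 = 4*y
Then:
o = 8556/9643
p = -52/9643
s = -4237/9643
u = -11844/9643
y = -1291/9643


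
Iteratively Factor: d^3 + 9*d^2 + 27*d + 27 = (d + 3)*(d^2 + 6*d + 9) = (d + 3)^2*(d + 3)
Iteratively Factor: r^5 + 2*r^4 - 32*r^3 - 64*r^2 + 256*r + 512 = (r - 4)*(r^4 + 6*r^3 - 8*r^2 - 96*r - 128) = (r - 4)^2*(r^3 + 10*r^2 + 32*r + 32) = (r - 4)^2*(r + 2)*(r^2 + 8*r + 16) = (r - 4)^2*(r + 2)*(r + 4)*(r + 4)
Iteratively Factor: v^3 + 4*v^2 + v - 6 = (v - 1)*(v^2 + 5*v + 6) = (v - 1)*(v + 2)*(v + 3)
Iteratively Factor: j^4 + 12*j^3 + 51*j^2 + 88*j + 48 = (j + 1)*(j^3 + 11*j^2 + 40*j + 48) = (j + 1)*(j + 4)*(j^2 + 7*j + 12) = (j + 1)*(j + 4)^2*(j + 3)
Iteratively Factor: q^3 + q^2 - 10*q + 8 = (q - 2)*(q^2 + 3*q - 4) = (q - 2)*(q - 1)*(q + 4)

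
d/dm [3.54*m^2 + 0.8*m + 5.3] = 7.08*m + 0.8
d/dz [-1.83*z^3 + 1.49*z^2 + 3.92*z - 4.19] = -5.49*z^2 + 2.98*z + 3.92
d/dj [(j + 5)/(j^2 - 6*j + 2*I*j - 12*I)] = (-j^2 - 10*j + 30 - 22*I)/(j^4 + j^3*(-12 + 4*I) + j^2*(32 - 48*I) + j*(48 + 144*I) - 144)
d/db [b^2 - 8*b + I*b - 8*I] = 2*b - 8 + I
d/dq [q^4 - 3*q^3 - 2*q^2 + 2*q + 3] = 4*q^3 - 9*q^2 - 4*q + 2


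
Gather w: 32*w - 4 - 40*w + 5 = 1 - 8*w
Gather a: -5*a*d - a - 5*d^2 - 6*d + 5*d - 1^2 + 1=a*(-5*d - 1) - 5*d^2 - d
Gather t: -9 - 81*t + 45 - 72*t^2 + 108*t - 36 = -72*t^2 + 27*t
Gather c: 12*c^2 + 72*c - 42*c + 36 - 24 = 12*c^2 + 30*c + 12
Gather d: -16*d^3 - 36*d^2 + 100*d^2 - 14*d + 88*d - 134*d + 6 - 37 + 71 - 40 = -16*d^3 + 64*d^2 - 60*d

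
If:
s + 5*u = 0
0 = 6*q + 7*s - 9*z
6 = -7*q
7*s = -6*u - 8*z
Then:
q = -6/7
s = 1440/3787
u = -288/3787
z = -1044/3787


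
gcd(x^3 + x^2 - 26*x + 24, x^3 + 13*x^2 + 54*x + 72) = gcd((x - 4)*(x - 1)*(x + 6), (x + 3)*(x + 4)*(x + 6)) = x + 6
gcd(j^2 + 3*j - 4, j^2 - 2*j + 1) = j - 1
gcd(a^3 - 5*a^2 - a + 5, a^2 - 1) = a^2 - 1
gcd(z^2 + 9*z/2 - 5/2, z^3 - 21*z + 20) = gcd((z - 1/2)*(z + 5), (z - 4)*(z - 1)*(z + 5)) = z + 5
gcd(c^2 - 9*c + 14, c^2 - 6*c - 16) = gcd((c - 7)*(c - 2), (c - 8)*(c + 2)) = 1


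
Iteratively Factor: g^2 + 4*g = (g + 4)*(g)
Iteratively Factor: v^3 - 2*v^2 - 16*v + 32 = (v - 2)*(v^2 - 16) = (v - 2)*(v + 4)*(v - 4)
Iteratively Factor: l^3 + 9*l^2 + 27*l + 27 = (l + 3)*(l^2 + 6*l + 9) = (l + 3)^2*(l + 3)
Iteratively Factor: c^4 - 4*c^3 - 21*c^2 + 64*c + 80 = (c - 4)*(c^3 - 21*c - 20) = (c - 4)*(c + 1)*(c^2 - c - 20) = (c - 4)*(c + 1)*(c + 4)*(c - 5)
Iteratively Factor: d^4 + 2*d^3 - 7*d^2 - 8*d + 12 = (d - 2)*(d^3 + 4*d^2 + d - 6) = (d - 2)*(d + 3)*(d^2 + d - 2) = (d - 2)*(d + 2)*(d + 3)*(d - 1)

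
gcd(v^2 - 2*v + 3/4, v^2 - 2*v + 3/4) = v^2 - 2*v + 3/4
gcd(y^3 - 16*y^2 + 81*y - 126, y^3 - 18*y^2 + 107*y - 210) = y^2 - 13*y + 42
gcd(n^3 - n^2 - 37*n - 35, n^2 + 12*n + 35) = n + 5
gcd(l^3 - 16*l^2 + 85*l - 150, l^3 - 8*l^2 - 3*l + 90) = l^2 - 11*l + 30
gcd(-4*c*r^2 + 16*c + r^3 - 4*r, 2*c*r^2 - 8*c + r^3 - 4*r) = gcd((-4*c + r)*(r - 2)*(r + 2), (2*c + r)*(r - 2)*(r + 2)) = r^2 - 4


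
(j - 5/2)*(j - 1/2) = j^2 - 3*j + 5/4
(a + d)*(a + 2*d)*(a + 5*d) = a^3 + 8*a^2*d + 17*a*d^2 + 10*d^3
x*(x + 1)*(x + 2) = x^3 + 3*x^2 + 2*x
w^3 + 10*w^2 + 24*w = w*(w + 4)*(w + 6)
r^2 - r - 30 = (r - 6)*(r + 5)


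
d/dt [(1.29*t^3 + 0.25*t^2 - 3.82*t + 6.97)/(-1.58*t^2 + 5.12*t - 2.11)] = (-2.0382*t^4 + 13.2096*t^3 - 12.9213*t^2 + 20.9702*t - 27.6262)/(2.4964*t^4 - 16.1792*t^3 + 32.882*t^2 - 21.6064*t + 4.4521)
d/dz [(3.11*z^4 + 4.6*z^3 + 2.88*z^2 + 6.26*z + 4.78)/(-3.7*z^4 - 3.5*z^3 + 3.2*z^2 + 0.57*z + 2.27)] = (6.13500000000001*z^6 + 41.216*z^5 + 99.6041*z^4 + 148.0468*z^3 + 63.1256*z^2 - 17.5168*z + 11.4856)/(13.69*z^8 + 25.9*z^7 - 11.43*z^6 - 26.618*z^5 - 10.548*z^4 - 12.242*z^3 + 14.8529*z^2 + 2.5878*z + 5.1529)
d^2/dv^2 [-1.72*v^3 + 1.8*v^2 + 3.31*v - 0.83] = 3.6 - 10.32*v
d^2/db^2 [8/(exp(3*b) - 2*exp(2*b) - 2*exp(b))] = 8*((-9*exp(2*b) + 8*exp(b) + 2)*(-exp(2*b) + 2*exp(b) + 2) - 2*(-3*exp(2*b) + 4*exp(b) + 2)^2)*exp(-b)/(-exp(2*b) + 2*exp(b) + 2)^3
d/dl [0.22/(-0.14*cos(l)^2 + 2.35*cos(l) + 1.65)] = (0.517 - 0.0616*cos(l))*sin(l)/(-0.14*cos(l)^2 + 2.35*cos(l) + 1.65)^2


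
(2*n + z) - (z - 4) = 2*n + 4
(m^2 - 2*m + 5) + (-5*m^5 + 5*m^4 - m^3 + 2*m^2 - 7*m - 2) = -5*m^5 + 5*m^4 - m^3 + 3*m^2 - 9*m + 3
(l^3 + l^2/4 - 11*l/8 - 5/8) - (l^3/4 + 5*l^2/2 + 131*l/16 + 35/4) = 3*l^3/4 - 9*l^2/4 - 153*l/16 - 75/8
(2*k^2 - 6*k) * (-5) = -10*k^2 + 30*k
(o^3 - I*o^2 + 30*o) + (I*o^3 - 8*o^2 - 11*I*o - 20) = o^3 + I*o^3 - 8*o^2 - I*o^2 + 30*o - 11*I*o - 20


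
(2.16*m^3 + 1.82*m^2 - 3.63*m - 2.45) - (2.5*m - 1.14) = 2.16*m^3 + 1.82*m^2 - 6.13*m - 1.31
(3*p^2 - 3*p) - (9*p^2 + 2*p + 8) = -6*p^2 - 5*p - 8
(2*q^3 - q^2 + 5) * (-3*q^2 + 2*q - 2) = -6*q^5 + 7*q^4 - 6*q^3 - 13*q^2 + 10*q - 10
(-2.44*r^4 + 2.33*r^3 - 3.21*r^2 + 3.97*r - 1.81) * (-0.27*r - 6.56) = 0.6588*r^5 + 15.3773*r^4 - 14.4181*r^3 + 19.9857*r^2 - 25.5545*r + 11.8736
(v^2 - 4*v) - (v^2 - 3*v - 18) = 18 - v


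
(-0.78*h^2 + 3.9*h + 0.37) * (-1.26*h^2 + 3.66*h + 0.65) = 0.9828*h^4 - 7.7688*h^3 + 13.3008*h^2 + 3.8892*h + 0.2405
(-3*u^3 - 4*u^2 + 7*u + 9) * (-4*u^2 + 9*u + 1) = 12*u^5 - 11*u^4 - 67*u^3 + 23*u^2 + 88*u + 9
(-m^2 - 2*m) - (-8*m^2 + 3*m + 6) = 7*m^2 - 5*m - 6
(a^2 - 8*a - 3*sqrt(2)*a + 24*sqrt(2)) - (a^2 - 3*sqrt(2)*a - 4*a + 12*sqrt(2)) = -4*a + 12*sqrt(2)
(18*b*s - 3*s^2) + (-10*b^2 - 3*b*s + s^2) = -10*b^2 + 15*b*s - 2*s^2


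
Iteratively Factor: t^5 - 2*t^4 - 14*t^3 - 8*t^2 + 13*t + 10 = (t + 1)*(t^4 - 3*t^3 - 11*t^2 + 3*t + 10) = (t - 5)*(t + 1)*(t^3 + 2*t^2 - t - 2) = (t - 5)*(t + 1)*(t + 2)*(t^2 - 1) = (t - 5)*(t + 1)^2*(t + 2)*(t - 1)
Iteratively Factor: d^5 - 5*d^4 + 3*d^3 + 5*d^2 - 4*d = (d - 4)*(d^4 - d^3 - d^2 + d) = (d - 4)*(d - 1)*(d^3 - d) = (d - 4)*(d - 1)^2*(d^2 + d) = d*(d - 4)*(d - 1)^2*(d + 1)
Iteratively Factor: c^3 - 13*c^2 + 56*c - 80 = (c - 5)*(c^2 - 8*c + 16) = (c - 5)*(c - 4)*(c - 4)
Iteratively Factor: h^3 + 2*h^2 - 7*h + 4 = (h + 4)*(h^2 - 2*h + 1) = (h - 1)*(h + 4)*(h - 1)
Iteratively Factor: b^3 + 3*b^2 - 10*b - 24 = (b - 3)*(b^2 + 6*b + 8) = (b - 3)*(b + 2)*(b + 4)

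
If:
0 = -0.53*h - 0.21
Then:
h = -0.40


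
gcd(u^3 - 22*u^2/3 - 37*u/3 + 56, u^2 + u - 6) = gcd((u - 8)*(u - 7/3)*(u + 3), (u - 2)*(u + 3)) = u + 3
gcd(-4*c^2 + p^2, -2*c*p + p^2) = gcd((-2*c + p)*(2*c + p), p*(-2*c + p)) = -2*c + p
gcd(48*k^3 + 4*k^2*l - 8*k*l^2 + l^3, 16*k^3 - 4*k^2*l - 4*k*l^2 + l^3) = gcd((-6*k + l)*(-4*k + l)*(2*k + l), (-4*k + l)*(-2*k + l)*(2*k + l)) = 8*k^2 + 2*k*l - l^2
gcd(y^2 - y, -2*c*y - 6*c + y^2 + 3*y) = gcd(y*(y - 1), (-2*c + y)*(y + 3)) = 1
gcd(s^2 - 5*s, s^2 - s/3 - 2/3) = 1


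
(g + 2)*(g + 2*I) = g^2 + 2*g + 2*I*g + 4*I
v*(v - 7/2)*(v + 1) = v^3 - 5*v^2/2 - 7*v/2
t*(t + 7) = t^2 + 7*t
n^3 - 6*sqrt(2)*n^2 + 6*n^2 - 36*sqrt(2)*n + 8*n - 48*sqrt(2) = (n + 2)*(n + 4)*(n - 6*sqrt(2))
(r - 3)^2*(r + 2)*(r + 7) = r^4 + 3*r^3 - 31*r^2 - 3*r + 126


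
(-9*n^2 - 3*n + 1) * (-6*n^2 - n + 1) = 54*n^4 + 27*n^3 - 12*n^2 - 4*n + 1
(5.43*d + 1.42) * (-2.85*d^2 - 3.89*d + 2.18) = -15.4755*d^3 - 25.1697*d^2 + 6.3136*d + 3.0956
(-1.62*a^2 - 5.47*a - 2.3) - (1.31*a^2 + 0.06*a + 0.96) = -2.93*a^2 - 5.53*a - 3.26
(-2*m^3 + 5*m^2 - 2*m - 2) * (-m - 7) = 2*m^4 + 9*m^3 - 33*m^2 + 16*m + 14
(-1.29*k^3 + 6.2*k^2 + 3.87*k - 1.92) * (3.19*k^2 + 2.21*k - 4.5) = -4.1151*k^5 + 16.9271*k^4 + 31.8523*k^3 - 25.4721*k^2 - 21.6582*k + 8.64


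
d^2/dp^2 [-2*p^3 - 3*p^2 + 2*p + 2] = -12*p - 6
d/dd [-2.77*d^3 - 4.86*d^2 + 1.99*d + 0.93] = -8.31*d^2 - 9.72*d + 1.99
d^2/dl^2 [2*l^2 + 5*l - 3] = 4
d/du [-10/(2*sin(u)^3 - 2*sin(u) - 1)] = -(20*cos(u) + 60*cos(3*u))/(sin(u) + sin(3*u) + 2)^2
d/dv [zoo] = 0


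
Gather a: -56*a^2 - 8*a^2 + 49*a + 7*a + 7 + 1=-64*a^2 + 56*a + 8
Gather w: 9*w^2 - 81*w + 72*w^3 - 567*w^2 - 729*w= 72*w^3 - 558*w^2 - 810*w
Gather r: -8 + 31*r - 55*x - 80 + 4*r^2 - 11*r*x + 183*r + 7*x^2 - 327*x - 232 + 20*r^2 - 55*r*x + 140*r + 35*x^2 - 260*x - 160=24*r^2 + r*(354 - 66*x) + 42*x^2 - 642*x - 480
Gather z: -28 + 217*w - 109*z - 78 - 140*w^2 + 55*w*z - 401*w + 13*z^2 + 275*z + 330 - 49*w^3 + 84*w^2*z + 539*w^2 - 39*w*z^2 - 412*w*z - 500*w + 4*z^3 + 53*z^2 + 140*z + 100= -49*w^3 + 399*w^2 - 684*w + 4*z^3 + z^2*(66 - 39*w) + z*(84*w^2 - 357*w + 306) + 324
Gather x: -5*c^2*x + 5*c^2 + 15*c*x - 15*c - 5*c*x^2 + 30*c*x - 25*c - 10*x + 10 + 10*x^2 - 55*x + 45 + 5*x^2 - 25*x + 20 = 5*c^2 - 40*c + x^2*(15 - 5*c) + x*(-5*c^2 + 45*c - 90) + 75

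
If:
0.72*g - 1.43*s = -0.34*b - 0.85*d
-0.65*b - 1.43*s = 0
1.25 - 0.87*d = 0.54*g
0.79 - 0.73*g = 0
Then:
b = -1.44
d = 0.77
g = 1.08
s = 0.66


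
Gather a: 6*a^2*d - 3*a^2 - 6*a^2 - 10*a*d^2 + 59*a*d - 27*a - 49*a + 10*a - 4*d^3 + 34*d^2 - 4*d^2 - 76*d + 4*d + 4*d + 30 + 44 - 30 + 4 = a^2*(6*d - 9) + a*(-10*d^2 + 59*d - 66) - 4*d^3 + 30*d^2 - 68*d + 48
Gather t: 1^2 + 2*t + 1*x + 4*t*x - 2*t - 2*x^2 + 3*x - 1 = 4*t*x - 2*x^2 + 4*x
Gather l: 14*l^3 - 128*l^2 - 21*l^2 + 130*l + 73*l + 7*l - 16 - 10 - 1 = 14*l^3 - 149*l^2 + 210*l - 27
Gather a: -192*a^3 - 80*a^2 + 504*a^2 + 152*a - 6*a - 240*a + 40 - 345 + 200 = -192*a^3 + 424*a^2 - 94*a - 105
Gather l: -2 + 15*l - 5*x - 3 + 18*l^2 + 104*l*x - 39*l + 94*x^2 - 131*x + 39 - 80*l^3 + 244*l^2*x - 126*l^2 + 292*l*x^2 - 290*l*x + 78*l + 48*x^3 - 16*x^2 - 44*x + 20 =-80*l^3 + l^2*(244*x - 108) + l*(292*x^2 - 186*x + 54) + 48*x^3 + 78*x^2 - 180*x + 54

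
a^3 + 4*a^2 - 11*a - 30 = (a - 3)*(a + 2)*(a + 5)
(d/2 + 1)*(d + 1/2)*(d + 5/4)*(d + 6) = d^4/2 + 39*d^3/8 + 213*d^2/16 + 13*d + 15/4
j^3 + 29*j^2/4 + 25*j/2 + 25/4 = (j + 1)*(j + 5/4)*(j + 5)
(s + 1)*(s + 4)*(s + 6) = s^3 + 11*s^2 + 34*s + 24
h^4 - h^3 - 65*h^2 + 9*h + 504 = (h - 8)*(h - 3)*(h + 3)*(h + 7)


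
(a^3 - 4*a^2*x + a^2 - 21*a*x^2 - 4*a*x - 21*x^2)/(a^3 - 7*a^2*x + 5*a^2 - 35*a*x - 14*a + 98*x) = (a^2 + 3*a*x + a + 3*x)/(a^2 + 5*a - 14)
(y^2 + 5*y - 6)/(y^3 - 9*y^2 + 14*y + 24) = (y^2 + 5*y - 6)/(y^3 - 9*y^2 + 14*y + 24)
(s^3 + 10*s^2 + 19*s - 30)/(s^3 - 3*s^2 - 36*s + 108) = (s^2 + 4*s - 5)/(s^2 - 9*s + 18)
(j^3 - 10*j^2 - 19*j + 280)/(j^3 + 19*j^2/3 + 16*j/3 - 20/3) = 3*(j^2 - 15*j + 56)/(3*j^2 + 4*j - 4)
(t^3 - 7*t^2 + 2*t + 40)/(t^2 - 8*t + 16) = (t^2 - 3*t - 10)/(t - 4)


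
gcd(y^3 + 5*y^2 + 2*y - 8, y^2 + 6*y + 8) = y^2 + 6*y + 8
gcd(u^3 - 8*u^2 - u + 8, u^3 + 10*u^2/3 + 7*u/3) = u + 1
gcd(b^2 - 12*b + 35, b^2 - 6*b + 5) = b - 5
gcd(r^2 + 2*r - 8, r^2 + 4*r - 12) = r - 2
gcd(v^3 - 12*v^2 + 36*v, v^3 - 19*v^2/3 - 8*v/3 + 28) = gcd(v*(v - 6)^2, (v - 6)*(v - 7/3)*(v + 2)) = v - 6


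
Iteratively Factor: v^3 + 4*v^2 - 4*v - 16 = (v + 4)*(v^2 - 4) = (v + 2)*(v + 4)*(v - 2)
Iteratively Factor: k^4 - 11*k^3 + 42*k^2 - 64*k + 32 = (k - 1)*(k^3 - 10*k^2 + 32*k - 32) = (k - 4)*(k - 1)*(k^2 - 6*k + 8) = (k - 4)*(k - 2)*(k - 1)*(k - 4)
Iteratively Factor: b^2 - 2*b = (b - 2)*(b)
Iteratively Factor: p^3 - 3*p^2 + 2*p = (p - 1)*(p^2 - 2*p) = p*(p - 1)*(p - 2)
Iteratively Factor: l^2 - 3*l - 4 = (l - 4)*(l + 1)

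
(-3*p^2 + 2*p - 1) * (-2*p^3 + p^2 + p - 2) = 6*p^5 - 7*p^4 + p^3 + 7*p^2 - 5*p + 2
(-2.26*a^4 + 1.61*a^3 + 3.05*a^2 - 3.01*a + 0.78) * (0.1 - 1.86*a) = 4.2036*a^5 - 3.2206*a^4 - 5.512*a^3 + 5.9036*a^2 - 1.7518*a + 0.078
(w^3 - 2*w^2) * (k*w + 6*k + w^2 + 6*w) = k*w^4 + 4*k*w^3 - 12*k*w^2 + w^5 + 4*w^4 - 12*w^3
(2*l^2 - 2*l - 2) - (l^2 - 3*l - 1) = l^2 + l - 1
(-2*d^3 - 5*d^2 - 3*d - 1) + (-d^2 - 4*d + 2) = -2*d^3 - 6*d^2 - 7*d + 1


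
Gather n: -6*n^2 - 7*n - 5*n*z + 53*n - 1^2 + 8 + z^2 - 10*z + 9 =-6*n^2 + n*(46 - 5*z) + z^2 - 10*z + 16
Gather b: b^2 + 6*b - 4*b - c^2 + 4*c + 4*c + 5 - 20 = b^2 + 2*b - c^2 + 8*c - 15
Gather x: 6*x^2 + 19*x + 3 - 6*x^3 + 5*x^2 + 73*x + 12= -6*x^3 + 11*x^2 + 92*x + 15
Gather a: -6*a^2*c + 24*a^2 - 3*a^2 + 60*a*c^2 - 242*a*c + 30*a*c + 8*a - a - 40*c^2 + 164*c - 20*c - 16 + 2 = a^2*(21 - 6*c) + a*(60*c^2 - 212*c + 7) - 40*c^2 + 144*c - 14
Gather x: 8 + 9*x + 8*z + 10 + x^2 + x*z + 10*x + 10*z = x^2 + x*(z + 19) + 18*z + 18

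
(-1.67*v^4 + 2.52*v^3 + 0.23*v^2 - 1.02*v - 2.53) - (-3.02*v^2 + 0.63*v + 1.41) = -1.67*v^4 + 2.52*v^3 + 3.25*v^2 - 1.65*v - 3.94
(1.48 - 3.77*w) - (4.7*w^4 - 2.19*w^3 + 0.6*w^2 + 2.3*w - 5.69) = -4.7*w^4 + 2.19*w^3 - 0.6*w^2 - 6.07*w + 7.17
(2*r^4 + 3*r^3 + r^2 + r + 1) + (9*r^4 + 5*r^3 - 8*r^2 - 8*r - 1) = 11*r^4 + 8*r^3 - 7*r^2 - 7*r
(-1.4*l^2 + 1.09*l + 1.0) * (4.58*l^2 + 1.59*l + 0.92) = -6.412*l^4 + 2.7662*l^3 + 5.0251*l^2 + 2.5928*l + 0.92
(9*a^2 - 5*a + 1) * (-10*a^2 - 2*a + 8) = -90*a^4 + 32*a^3 + 72*a^2 - 42*a + 8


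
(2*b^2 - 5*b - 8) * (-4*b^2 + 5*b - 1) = -8*b^4 + 30*b^3 + 5*b^2 - 35*b + 8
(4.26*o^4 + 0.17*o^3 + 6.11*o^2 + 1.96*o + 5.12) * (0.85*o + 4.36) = 3.621*o^5 + 18.7181*o^4 + 5.9347*o^3 + 28.3056*o^2 + 12.8976*o + 22.3232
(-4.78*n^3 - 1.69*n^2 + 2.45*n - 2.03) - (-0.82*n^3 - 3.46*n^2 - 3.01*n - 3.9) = -3.96*n^3 + 1.77*n^2 + 5.46*n + 1.87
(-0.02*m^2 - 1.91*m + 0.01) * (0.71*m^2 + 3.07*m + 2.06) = -0.0142*m^4 - 1.4175*m^3 - 5.8978*m^2 - 3.9039*m + 0.0206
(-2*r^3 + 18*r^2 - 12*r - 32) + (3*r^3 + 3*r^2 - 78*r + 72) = r^3 + 21*r^2 - 90*r + 40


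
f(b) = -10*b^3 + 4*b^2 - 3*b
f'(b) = -30*b^2 + 8*b - 3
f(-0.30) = 1.53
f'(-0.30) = -8.10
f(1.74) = -45.79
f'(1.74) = -79.91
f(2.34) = -113.25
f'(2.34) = -148.55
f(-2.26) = 142.64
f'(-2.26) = -174.31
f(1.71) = -43.44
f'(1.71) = -77.04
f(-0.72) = 7.97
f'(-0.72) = -24.31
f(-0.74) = 8.46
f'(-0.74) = -25.35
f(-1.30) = 32.63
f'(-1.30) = -64.10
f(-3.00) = 315.00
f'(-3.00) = -297.00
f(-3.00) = 315.00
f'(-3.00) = -297.00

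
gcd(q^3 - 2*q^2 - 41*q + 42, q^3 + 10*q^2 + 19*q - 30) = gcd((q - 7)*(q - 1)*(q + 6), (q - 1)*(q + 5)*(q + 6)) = q^2 + 5*q - 6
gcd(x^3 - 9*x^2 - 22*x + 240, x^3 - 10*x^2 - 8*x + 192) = x^2 - 14*x + 48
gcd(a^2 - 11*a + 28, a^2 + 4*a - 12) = 1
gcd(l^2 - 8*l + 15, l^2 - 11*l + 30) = l - 5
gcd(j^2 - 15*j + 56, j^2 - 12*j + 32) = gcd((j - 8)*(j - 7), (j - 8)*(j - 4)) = j - 8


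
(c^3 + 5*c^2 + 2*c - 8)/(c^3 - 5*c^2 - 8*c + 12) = (c + 4)/(c - 6)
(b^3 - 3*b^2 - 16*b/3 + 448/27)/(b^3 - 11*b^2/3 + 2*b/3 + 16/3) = (b^2 - b/3 - 56/9)/(b^2 - b - 2)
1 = 1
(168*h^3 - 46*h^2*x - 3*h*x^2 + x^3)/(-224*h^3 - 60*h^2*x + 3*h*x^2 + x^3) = (24*h^2 - 10*h*x + x^2)/(-32*h^2 - 4*h*x + x^2)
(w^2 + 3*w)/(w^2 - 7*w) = (w + 3)/(w - 7)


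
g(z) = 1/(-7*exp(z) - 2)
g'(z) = 7*exp(z)/(-7*exp(z) - 2)^2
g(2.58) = -0.01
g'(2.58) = 0.01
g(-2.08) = -0.35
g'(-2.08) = 0.11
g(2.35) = -0.01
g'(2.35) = 0.01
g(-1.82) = -0.32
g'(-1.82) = 0.12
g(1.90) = -0.02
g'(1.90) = 0.02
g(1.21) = -0.04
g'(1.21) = 0.04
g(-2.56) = -0.39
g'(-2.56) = 0.08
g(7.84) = -0.00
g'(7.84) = 0.00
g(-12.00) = -0.50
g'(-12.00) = 0.00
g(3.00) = -0.00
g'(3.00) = 0.01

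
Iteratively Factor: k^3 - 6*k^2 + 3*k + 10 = (k - 5)*(k^2 - k - 2) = (k - 5)*(k - 2)*(k + 1)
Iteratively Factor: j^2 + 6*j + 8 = (j + 4)*(j + 2)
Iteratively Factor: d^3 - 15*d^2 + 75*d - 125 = (d - 5)*(d^2 - 10*d + 25) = (d - 5)^2*(d - 5)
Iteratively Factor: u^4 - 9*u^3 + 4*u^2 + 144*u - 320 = (u - 5)*(u^3 - 4*u^2 - 16*u + 64) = (u - 5)*(u + 4)*(u^2 - 8*u + 16) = (u - 5)*(u - 4)*(u + 4)*(u - 4)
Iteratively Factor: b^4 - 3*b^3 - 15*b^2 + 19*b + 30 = (b - 5)*(b^3 + 2*b^2 - 5*b - 6) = (b - 5)*(b + 1)*(b^2 + b - 6) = (b - 5)*(b - 2)*(b + 1)*(b + 3)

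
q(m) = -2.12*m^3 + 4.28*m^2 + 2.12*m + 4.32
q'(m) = -6.36*m^2 + 8.56*m + 2.12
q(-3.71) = 163.62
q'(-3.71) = -117.18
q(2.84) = -3.70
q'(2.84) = -24.87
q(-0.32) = 4.15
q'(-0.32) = -1.27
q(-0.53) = 4.71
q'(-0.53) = -4.20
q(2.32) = 5.80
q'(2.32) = -12.25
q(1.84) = 9.50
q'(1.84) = -3.66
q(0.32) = 5.37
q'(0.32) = 4.21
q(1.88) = 9.35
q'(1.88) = -4.27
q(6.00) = -286.80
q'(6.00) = -175.48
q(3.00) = -8.04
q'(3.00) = -29.44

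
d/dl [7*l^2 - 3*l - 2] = 14*l - 3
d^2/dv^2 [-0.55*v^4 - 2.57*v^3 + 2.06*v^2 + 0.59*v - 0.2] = -6.6*v^2 - 15.42*v + 4.12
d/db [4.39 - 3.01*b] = -3.01000000000000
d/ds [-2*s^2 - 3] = -4*s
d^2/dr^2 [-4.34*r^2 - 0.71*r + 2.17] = -8.68000000000000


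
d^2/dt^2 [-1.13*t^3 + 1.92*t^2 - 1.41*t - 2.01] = 3.84 - 6.78*t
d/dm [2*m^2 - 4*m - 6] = 4*m - 4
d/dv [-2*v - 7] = -2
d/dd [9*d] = 9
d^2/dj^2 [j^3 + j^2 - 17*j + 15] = 6*j + 2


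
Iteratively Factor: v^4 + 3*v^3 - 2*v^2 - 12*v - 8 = (v - 2)*(v^3 + 5*v^2 + 8*v + 4) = (v - 2)*(v + 2)*(v^2 + 3*v + 2) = (v - 2)*(v + 1)*(v + 2)*(v + 2)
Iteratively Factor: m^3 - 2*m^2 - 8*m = (m + 2)*(m^2 - 4*m) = (m - 4)*(m + 2)*(m)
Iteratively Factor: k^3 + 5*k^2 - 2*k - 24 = (k + 3)*(k^2 + 2*k - 8) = (k + 3)*(k + 4)*(k - 2)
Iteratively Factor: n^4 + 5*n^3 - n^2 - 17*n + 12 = (n + 3)*(n^3 + 2*n^2 - 7*n + 4) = (n - 1)*(n + 3)*(n^2 + 3*n - 4) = (n - 1)^2*(n + 3)*(n + 4)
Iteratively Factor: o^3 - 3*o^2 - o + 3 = (o + 1)*(o^2 - 4*o + 3) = (o - 3)*(o + 1)*(o - 1)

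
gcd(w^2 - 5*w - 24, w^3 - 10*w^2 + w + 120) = w^2 - 5*w - 24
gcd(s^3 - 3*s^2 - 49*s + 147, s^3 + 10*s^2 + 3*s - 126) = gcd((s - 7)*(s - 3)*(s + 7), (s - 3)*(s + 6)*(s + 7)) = s^2 + 4*s - 21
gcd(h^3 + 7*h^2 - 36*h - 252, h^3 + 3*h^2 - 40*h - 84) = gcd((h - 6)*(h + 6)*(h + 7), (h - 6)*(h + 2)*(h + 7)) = h^2 + h - 42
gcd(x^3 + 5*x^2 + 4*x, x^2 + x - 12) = x + 4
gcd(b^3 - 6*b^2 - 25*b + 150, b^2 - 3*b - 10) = b - 5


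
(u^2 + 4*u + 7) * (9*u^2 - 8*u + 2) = 9*u^4 + 28*u^3 + 33*u^2 - 48*u + 14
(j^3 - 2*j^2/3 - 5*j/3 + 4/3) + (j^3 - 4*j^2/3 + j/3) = 2*j^3 - 2*j^2 - 4*j/3 + 4/3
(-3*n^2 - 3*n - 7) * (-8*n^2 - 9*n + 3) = 24*n^4 + 51*n^3 + 74*n^2 + 54*n - 21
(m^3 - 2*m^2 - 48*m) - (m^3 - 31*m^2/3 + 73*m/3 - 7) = 25*m^2/3 - 217*m/3 + 7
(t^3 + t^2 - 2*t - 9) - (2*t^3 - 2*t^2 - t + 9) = -t^3 + 3*t^2 - t - 18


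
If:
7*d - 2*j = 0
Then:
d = 2*j/7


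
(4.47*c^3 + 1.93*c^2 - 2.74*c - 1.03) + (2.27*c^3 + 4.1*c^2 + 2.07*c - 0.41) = 6.74*c^3 + 6.03*c^2 - 0.67*c - 1.44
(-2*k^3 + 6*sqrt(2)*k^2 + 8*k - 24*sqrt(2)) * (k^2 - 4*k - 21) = -2*k^5 + 8*k^4 + 6*sqrt(2)*k^4 - 24*sqrt(2)*k^3 + 50*k^3 - 150*sqrt(2)*k^2 - 32*k^2 - 168*k + 96*sqrt(2)*k + 504*sqrt(2)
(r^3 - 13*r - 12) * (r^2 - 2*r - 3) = r^5 - 2*r^4 - 16*r^3 + 14*r^2 + 63*r + 36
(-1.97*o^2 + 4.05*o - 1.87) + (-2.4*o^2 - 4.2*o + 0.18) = -4.37*o^2 - 0.15*o - 1.69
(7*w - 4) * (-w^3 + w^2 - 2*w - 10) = -7*w^4 + 11*w^3 - 18*w^2 - 62*w + 40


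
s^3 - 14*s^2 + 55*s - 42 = (s - 7)*(s - 6)*(s - 1)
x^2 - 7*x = x*(x - 7)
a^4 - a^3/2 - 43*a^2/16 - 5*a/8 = a*(a - 2)*(a + 1/4)*(a + 5/4)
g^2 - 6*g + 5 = (g - 5)*(g - 1)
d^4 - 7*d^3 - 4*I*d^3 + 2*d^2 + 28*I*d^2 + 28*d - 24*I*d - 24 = (d - 6)*(d - 1)*(d - 2*I)^2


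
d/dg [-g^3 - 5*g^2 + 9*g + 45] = -3*g^2 - 10*g + 9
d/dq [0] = 0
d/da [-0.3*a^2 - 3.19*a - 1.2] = -0.6*a - 3.19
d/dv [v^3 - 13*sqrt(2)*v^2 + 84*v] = 3*v^2 - 26*sqrt(2)*v + 84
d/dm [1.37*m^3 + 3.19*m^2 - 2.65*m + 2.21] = 4.11*m^2 + 6.38*m - 2.65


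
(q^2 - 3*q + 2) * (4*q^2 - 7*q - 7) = 4*q^4 - 19*q^3 + 22*q^2 + 7*q - 14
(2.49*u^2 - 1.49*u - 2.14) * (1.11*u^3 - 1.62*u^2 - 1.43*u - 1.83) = 2.7639*u^5 - 5.6877*u^4 - 3.5223*u^3 + 1.0408*u^2 + 5.7869*u + 3.9162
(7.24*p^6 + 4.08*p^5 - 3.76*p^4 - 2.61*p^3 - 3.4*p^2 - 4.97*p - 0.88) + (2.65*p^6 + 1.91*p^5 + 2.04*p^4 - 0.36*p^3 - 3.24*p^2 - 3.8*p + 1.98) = 9.89*p^6 + 5.99*p^5 - 1.72*p^4 - 2.97*p^3 - 6.64*p^2 - 8.77*p + 1.1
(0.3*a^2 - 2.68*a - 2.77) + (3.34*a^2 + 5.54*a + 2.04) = 3.64*a^2 + 2.86*a - 0.73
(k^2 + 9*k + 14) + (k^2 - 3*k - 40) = 2*k^2 + 6*k - 26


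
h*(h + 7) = h^2 + 7*h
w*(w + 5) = w^2 + 5*w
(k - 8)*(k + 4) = k^2 - 4*k - 32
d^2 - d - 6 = (d - 3)*(d + 2)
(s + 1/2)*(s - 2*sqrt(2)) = s^2 - 2*sqrt(2)*s + s/2 - sqrt(2)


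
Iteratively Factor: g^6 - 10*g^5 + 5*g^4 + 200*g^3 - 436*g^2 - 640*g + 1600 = (g + 2)*(g^5 - 12*g^4 + 29*g^3 + 142*g^2 - 720*g + 800) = (g - 5)*(g + 2)*(g^4 - 7*g^3 - 6*g^2 + 112*g - 160) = (g - 5)*(g - 4)*(g + 2)*(g^3 - 3*g^2 - 18*g + 40) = (g - 5)*(g - 4)*(g - 2)*(g + 2)*(g^2 - g - 20) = (g - 5)^2*(g - 4)*(g - 2)*(g + 2)*(g + 4)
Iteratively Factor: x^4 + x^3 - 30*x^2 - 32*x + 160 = (x + 4)*(x^3 - 3*x^2 - 18*x + 40) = (x - 2)*(x + 4)*(x^2 - x - 20) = (x - 2)*(x + 4)^2*(x - 5)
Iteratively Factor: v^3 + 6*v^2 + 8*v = (v)*(v^2 + 6*v + 8) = v*(v + 2)*(v + 4)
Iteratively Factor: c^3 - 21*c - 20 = (c + 1)*(c^2 - c - 20) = (c + 1)*(c + 4)*(c - 5)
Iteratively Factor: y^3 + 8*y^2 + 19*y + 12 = (y + 1)*(y^2 + 7*y + 12) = (y + 1)*(y + 3)*(y + 4)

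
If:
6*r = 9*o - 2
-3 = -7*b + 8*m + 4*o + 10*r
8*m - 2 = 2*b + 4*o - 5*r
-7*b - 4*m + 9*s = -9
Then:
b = 558*s/461 + 421/461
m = 243*s/1844 + 601/922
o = 180*s/461 + 110/1383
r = 270*s/461 - 296/1383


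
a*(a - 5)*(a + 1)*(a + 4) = a^4 - 21*a^2 - 20*a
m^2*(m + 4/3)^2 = m^4 + 8*m^3/3 + 16*m^2/9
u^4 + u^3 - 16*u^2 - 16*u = u*(u - 4)*(u + 1)*(u + 4)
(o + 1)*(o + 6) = o^2 + 7*o + 6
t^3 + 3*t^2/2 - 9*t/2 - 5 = (t - 2)*(t + 1)*(t + 5/2)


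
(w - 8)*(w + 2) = w^2 - 6*w - 16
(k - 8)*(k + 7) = k^2 - k - 56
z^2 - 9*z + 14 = (z - 7)*(z - 2)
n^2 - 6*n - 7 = (n - 7)*(n + 1)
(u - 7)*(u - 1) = u^2 - 8*u + 7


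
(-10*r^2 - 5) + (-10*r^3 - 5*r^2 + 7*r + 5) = -10*r^3 - 15*r^2 + 7*r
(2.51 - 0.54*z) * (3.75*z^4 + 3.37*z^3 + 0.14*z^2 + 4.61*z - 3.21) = -2.025*z^5 + 7.5927*z^4 + 8.3831*z^3 - 2.138*z^2 + 13.3045*z - 8.0571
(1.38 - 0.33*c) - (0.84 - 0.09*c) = 0.54 - 0.24*c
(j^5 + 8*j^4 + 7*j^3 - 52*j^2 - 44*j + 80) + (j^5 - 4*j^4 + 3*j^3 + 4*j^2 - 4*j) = 2*j^5 + 4*j^4 + 10*j^3 - 48*j^2 - 48*j + 80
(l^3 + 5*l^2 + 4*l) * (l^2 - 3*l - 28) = l^5 + 2*l^4 - 39*l^3 - 152*l^2 - 112*l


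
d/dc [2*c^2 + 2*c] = 4*c + 2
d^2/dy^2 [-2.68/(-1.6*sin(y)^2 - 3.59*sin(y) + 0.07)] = (-27.4432*sin(y)^4 - 46.18176*sin(y)^3 + 5.42405199999998*sin(y)^2 + 91.690036*sin(y) + 69.680536)/(1.6*sin(y)^2 + 3.59*sin(y) - 0.07)^3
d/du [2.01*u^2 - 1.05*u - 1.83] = 4.02*u - 1.05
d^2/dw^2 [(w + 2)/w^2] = 2*(w + 6)/w^4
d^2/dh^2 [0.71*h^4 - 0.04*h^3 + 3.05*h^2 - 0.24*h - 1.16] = 8.52*h^2 - 0.24*h + 6.1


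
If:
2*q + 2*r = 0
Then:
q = -r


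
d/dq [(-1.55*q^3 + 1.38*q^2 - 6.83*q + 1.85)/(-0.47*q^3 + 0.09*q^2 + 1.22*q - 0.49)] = (4.44089209850063e-16*q^5 + 0.5091*q^4 - 10.2022*q^3 + 7.1853*q^2 - 1.6854*q + 1.0897)/(0.2209*q^6 - 0.0846*q^5 - 1.1387*q^4 + 0.6802*q^3 + 1.4002*q^2 - 1.1956*q + 0.2401)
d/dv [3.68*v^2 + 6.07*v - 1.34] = 7.36*v + 6.07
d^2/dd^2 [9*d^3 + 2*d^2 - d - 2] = 54*d + 4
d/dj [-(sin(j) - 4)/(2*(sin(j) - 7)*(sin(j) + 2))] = (sin(j)^2 - 8*sin(j) + 34)*cos(j)/(2*(sin(j) - 7)^2*(sin(j) + 2)^2)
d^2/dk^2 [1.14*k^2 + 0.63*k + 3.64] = 2.28000000000000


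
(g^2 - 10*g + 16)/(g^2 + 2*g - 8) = (g - 8)/(g + 4)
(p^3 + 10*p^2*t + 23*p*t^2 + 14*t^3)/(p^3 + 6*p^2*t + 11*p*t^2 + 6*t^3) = (p + 7*t)/(p + 3*t)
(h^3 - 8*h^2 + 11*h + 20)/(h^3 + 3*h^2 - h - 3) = (h^2 - 9*h + 20)/(h^2 + 2*h - 3)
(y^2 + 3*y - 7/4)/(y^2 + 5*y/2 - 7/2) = (y - 1/2)/(y - 1)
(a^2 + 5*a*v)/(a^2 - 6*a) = (a + 5*v)/(a - 6)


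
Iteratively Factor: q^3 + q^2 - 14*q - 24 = (q + 3)*(q^2 - 2*q - 8) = (q - 4)*(q + 3)*(q + 2)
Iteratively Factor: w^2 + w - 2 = (w + 2)*(w - 1)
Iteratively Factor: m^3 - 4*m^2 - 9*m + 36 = (m - 4)*(m^2 - 9) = (m - 4)*(m - 3)*(m + 3)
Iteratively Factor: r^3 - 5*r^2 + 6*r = (r)*(r^2 - 5*r + 6) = r*(r - 2)*(r - 3)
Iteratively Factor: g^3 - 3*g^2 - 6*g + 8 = (g - 1)*(g^2 - 2*g - 8) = (g - 4)*(g - 1)*(g + 2)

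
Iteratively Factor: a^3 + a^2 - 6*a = (a - 2)*(a^2 + 3*a) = (a - 2)*(a + 3)*(a)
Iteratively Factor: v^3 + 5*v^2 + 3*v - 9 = (v - 1)*(v^2 + 6*v + 9) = (v - 1)*(v + 3)*(v + 3)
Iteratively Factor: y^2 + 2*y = (y + 2)*(y)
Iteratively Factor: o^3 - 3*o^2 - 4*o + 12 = (o + 2)*(o^2 - 5*o + 6) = (o - 2)*(o + 2)*(o - 3)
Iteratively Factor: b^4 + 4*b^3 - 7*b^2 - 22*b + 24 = (b + 3)*(b^3 + b^2 - 10*b + 8) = (b + 3)*(b + 4)*(b^2 - 3*b + 2) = (b - 1)*(b + 3)*(b + 4)*(b - 2)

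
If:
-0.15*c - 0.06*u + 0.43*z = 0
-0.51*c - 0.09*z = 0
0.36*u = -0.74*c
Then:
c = 0.00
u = 0.00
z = 0.00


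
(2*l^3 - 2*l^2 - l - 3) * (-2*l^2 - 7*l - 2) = -4*l^5 - 10*l^4 + 12*l^3 + 17*l^2 + 23*l + 6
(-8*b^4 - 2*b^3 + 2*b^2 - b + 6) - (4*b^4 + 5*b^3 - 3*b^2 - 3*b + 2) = -12*b^4 - 7*b^3 + 5*b^2 + 2*b + 4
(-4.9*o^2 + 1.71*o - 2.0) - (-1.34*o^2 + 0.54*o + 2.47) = -3.56*o^2 + 1.17*o - 4.47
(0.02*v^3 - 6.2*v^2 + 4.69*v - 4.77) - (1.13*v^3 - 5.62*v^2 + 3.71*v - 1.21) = -1.11*v^3 - 0.58*v^2 + 0.98*v - 3.56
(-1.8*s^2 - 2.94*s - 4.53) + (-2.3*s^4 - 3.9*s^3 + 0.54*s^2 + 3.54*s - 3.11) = -2.3*s^4 - 3.9*s^3 - 1.26*s^2 + 0.6*s - 7.64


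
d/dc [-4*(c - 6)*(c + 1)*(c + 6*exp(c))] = -24*c^2*exp(c) - 12*c^2 + 72*c*exp(c) + 40*c + 264*exp(c) + 24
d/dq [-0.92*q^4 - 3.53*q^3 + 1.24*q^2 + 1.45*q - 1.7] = -3.68*q^3 - 10.59*q^2 + 2.48*q + 1.45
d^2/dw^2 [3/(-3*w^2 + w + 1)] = 6*(-9*w^2 + 3*w + (6*w - 1)^2 + 3)/(-3*w^2 + w + 1)^3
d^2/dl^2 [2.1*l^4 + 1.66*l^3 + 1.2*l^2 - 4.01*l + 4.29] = 25.2*l^2 + 9.96*l + 2.4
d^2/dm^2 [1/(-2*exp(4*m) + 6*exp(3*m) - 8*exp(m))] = ((exp(3*m) - 3*exp(2*m) + 4)*(16*exp(3*m) - 27*exp(2*m) + 4)/2 - (4*exp(3*m) - 9*exp(2*m) + 4)^2)*exp(-m)/(exp(3*m) - 3*exp(2*m) + 4)^3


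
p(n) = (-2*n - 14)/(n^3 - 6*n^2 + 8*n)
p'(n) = (-2*n - 14)*(-3*n^2 + 12*n - 8)/(n^3 - 6*n^2 + 8*n)^2 - 2/(n^3 - 6*n^2 + 8*n)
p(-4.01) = 0.03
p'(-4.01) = 0.03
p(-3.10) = 0.07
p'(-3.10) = 0.06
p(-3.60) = 0.04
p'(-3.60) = 0.04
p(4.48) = -4.31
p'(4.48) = 11.29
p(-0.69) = 1.45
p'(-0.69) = 3.18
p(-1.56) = 0.35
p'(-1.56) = 0.45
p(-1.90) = 0.23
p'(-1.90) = 0.27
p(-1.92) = 0.23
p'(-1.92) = 0.26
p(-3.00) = 0.08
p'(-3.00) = 0.07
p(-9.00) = 0.00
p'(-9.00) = 0.00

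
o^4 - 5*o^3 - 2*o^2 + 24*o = o*(o - 4)*(o - 3)*(o + 2)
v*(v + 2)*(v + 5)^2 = v^4 + 12*v^3 + 45*v^2 + 50*v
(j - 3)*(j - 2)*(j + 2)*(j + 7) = j^4 + 4*j^3 - 25*j^2 - 16*j + 84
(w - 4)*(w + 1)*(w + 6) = w^3 + 3*w^2 - 22*w - 24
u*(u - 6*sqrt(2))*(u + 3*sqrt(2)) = u^3 - 3*sqrt(2)*u^2 - 36*u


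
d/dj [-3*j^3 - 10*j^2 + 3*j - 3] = -9*j^2 - 20*j + 3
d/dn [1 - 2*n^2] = -4*n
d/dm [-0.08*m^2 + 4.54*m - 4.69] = 4.54 - 0.16*m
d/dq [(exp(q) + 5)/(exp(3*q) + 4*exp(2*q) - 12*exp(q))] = (-2*exp(3*q) - 19*exp(2*q) - 40*exp(q) + 60)*exp(-q)/(exp(4*q) + 8*exp(3*q) - 8*exp(2*q) - 96*exp(q) + 144)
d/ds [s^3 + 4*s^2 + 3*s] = 3*s^2 + 8*s + 3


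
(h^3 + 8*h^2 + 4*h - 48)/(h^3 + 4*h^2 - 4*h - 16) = (h + 6)/(h + 2)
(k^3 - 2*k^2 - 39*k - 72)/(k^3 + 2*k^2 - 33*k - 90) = (k^2 - 5*k - 24)/(k^2 - k - 30)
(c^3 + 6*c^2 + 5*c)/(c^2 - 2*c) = (c^2 + 6*c + 5)/(c - 2)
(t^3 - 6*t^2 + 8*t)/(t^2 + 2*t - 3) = t*(t^2 - 6*t + 8)/(t^2 + 2*t - 3)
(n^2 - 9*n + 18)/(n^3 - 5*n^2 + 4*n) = (n^2 - 9*n + 18)/(n*(n^2 - 5*n + 4))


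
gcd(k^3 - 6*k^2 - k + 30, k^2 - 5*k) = k - 5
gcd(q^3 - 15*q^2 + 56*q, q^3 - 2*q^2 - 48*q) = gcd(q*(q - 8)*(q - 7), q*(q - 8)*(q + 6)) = q^2 - 8*q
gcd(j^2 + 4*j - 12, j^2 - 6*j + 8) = j - 2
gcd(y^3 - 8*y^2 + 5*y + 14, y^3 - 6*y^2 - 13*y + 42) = y^2 - 9*y + 14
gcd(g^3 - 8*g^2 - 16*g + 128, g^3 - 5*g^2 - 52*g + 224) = g^2 - 12*g + 32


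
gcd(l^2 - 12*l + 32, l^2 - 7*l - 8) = l - 8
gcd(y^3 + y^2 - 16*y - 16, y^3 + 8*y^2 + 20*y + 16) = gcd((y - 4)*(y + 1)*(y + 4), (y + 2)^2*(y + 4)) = y + 4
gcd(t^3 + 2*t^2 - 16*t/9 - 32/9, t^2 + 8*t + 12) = t + 2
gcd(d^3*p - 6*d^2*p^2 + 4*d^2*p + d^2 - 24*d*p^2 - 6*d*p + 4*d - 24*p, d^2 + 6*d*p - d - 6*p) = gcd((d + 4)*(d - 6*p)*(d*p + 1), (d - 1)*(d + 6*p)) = 1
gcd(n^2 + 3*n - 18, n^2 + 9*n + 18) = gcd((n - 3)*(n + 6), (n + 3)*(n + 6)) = n + 6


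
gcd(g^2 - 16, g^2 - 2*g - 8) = g - 4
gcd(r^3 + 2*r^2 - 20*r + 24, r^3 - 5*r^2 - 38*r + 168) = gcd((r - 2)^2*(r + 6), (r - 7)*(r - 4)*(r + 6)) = r + 6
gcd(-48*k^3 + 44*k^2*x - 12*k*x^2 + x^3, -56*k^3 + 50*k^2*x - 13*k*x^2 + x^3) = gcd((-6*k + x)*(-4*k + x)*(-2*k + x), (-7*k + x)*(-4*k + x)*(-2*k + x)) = 8*k^2 - 6*k*x + x^2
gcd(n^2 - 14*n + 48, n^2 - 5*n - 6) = n - 6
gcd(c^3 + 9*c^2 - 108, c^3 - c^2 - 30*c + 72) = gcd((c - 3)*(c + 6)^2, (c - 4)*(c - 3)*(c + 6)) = c^2 + 3*c - 18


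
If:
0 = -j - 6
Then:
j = -6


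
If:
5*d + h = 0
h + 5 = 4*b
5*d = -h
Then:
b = h/4 + 5/4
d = -h/5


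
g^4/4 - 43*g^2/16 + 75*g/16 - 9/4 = (g/4 + 1)*(g - 3/2)^2*(g - 1)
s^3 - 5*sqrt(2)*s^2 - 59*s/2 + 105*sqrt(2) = (s - 6*sqrt(2))*(s - 5*sqrt(2)/2)*(s + 7*sqrt(2)/2)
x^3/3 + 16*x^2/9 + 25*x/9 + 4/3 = (x/3 + 1/3)*(x + 4/3)*(x + 3)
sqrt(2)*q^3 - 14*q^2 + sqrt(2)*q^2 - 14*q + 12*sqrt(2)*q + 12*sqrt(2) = (q - 6*sqrt(2))*(q - sqrt(2))*(sqrt(2)*q + sqrt(2))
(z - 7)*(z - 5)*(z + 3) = z^3 - 9*z^2 - z + 105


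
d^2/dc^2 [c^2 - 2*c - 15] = 2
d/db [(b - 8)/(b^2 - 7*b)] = (-b^2 + 16*b - 56)/(b^2*(b^2 - 14*b + 49))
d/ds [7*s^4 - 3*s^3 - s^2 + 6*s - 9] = 28*s^3 - 9*s^2 - 2*s + 6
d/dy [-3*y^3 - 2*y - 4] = -9*y^2 - 2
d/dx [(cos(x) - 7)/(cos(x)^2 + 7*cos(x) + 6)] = (cos(x)^2 - 14*cos(x) - 55)*sin(x)/(cos(x)^2 + 7*cos(x) + 6)^2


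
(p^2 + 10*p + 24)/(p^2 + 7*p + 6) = (p + 4)/(p + 1)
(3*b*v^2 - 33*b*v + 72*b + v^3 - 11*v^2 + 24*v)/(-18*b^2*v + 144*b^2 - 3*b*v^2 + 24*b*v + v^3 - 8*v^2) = (v - 3)/(-6*b + v)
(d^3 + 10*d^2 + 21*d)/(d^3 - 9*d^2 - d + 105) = d*(d + 7)/(d^2 - 12*d + 35)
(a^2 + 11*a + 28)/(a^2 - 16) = (a + 7)/(a - 4)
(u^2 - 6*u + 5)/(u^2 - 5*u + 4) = (u - 5)/(u - 4)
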